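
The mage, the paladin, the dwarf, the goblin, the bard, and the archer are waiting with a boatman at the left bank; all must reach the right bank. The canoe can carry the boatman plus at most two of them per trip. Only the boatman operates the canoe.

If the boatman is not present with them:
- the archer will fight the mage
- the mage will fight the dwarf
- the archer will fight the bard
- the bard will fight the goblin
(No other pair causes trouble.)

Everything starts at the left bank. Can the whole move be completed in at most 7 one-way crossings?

Yes

Yes — this plan uses 7 crossings (≤ 7):
1. Boatman goes to the right bank with the bard and the mage.  [the left bank: the archer, the dwarf, the goblin, the paladin | the right bank: the bard, the mage]
2. Boatman goes back to the left bank alone.  [the left bank: the archer, the dwarf, the goblin, the paladin | the right bank: the bard, the mage]
3. Boatman goes to the right bank with the dwarf and the paladin.  [the left bank: the archer, the goblin | the right bank: the bard, the dwarf, the mage, the paladin]
4. Boatman goes back to the left bank with the mage.  [the left bank: the archer, the goblin, the mage | the right bank: the bard, the dwarf, the paladin]
5. Boatman goes to the right bank with the archer and the goblin.  [the left bank: the mage | the right bank: the archer, the bard, the dwarf, the goblin, the paladin]
6. Boatman goes back to the left bank with the bard.  [the left bank: the bard, the mage | the right bank: the archer, the dwarf, the goblin, the paladin]
7. Boatman goes to the right bank with the bard and the mage.  [the left bank: — | the right bank: the archer, the bard, the dwarf, the goblin, the mage, the paladin]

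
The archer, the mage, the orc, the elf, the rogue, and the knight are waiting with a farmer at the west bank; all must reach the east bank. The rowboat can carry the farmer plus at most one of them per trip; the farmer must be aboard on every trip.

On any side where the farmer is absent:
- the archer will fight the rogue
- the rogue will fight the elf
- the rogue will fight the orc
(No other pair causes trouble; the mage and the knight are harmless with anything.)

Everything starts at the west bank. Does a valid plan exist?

No

Following every safe sequence of crossings from the start, the most of the 6 that can be at the east bank as the rowboat arrives there on crossings 1, 3, 5, 7 is 1, 2, 3, 4 respectively; the best ever achieved is 4 of 6.
From crossing 9 on, no configuration arises that was not already reachable earlier: only 36 distinct safe configurations (who is on which side, and where the rowboat is) can ever be reached, none of them has everyone across, and every continuation just revisits them. So no valid plan exists.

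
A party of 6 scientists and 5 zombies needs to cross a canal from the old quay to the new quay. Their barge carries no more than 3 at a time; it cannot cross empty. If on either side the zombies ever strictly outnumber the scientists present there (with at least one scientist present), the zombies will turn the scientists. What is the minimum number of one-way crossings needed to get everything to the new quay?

Counting alone: each trip to the new quay takes at most 3 across and each return brings at least 1 back, so after t trips out (and t−1 returns) at most 3t − (t−1) of the 11 are across; that first reaches 11 at t = 5, so at least 9 crossings are needed.
The plan below uses exactly 9 crossings, so it is optimal:
1. 3 zombies → the new quay.  (the old quay: 6S 2Z; the new quay: 0S 3Z)
2. 1 zombie ← the old quay.  (the old quay: 6S 3Z; the new quay: 0S 2Z)
3. 3 scientists → the new quay.  (the old quay: 3S 3Z; the new quay: 3S 2Z)
4. 1 scientist ← the old quay.  (the old quay: 4S 3Z; the new quay: 2S 2Z)
5. 2 scientists and 1 zombie → the new quay.  (the old quay: 2S 2Z; the new quay: 4S 3Z)
6. 1 scientist ← the old quay.  (the old quay: 3S 2Z; the new quay: 3S 3Z)
7. 2 scientists and 1 zombie → the new quay.  (the old quay: 1S 1Z; the new quay: 5S 4Z)
8. 1 scientist ← the old quay.  (the old quay: 2S 1Z; the new quay: 4S 4Z)
9. 2 scientists and 1 zombie → the new quay.  (the old quay: 0S 0Z; the new quay: 6S 5Z)

9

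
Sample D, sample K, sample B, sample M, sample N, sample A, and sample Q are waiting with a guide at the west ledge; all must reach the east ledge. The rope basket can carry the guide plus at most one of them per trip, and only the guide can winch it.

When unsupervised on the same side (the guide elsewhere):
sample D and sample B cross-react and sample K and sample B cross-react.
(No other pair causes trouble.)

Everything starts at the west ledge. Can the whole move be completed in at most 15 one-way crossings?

Yes

Yes — this plan uses 15 crossings (≤ 15):
1. Guide goes to the east ledge with sample B.  [the west ledge: sample A, sample D, sample K, sample M, sample N, sample Q | the east ledge: sample B]
2. Guide goes back to the west ledge alone.  [the west ledge: sample A, sample D, sample K, sample M, sample N, sample Q | the east ledge: sample B]
3. Guide goes to the east ledge with sample D.  [the west ledge: sample A, sample K, sample M, sample N, sample Q | the east ledge: sample B, sample D]
4. Guide goes back to the west ledge with sample B.  [the west ledge: sample A, sample B, sample K, sample M, sample N, sample Q | the east ledge: sample D]
5. Guide goes to the east ledge with sample K.  [the west ledge: sample A, sample B, sample M, sample N, sample Q | the east ledge: sample D, sample K]
6. Guide goes back to the west ledge alone.  [the west ledge: sample A, sample B, sample M, sample N, sample Q | the east ledge: sample D, sample K]
7. Guide goes to the east ledge with sample M.  [the west ledge: sample A, sample B, sample N, sample Q | the east ledge: sample D, sample K, sample M]
8. Guide goes back to the west ledge alone.  [the west ledge: sample A, sample B, sample N, sample Q | the east ledge: sample D, sample K, sample M]
9. Guide goes to the east ledge with sample N.  [the west ledge: sample A, sample B, sample Q | the east ledge: sample D, sample K, sample M, sample N]
10. Guide goes back to the west ledge alone.  [the west ledge: sample A, sample B, sample Q | the east ledge: sample D, sample K, sample M, sample N]
11. Guide goes to the east ledge with sample A.  [the west ledge: sample B, sample Q | the east ledge: sample A, sample D, sample K, sample M, sample N]
12. Guide goes back to the west ledge alone.  [the west ledge: sample B, sample Q | the east ledge: sample A, sample D, sample K, sample M, sample N]
13. Guide goes to the east ledge with sample Q.  [the west ledge: sample B | the east ledge: sample A, sample D, sample K, sample M, sample N, sample Q]
14. Guide goes back to the west ledge alone.  [the west ledge: sample B | the east ledge: sample A, sample D, sample K, sample M, sample N, sample Q]
15. Guide goes to the east ledge with sample B.  [the west ledge: — | the east ledge: sample A, sample B, sample D, sample K, sample M, sample N, sample Q]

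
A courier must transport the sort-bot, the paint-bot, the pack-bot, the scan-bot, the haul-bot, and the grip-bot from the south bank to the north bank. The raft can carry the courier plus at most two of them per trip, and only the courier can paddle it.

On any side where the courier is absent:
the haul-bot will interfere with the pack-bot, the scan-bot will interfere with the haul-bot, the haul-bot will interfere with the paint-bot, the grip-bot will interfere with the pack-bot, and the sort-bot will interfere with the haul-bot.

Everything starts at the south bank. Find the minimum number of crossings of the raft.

7

Counting alone: the courier can take at most 2 across per trip to the north bank, so moving all 6 needs at least 3 loaded trips out, with a return between consecutive ones — at least 5 crossings.
The safety rule pushes this higher. Following every safe sequence of crossings, the most of the 6 that can be at the north bank as the raft arrives there on crossing 5 is 5 — never all 6.
So no plan with fewer than 7 crossings exists, and this one achieves 7:
1. Courier goes to the north bank with the haul-bot and the pack-bot.  [the south bank: the grip-bot, the paint-bot, the scan-bot, the sort-bot | the north bank: the haul-bot, the pack-bot]
2. Courier goes back to the south bank with the pack-bot.  [the south bank: the grip-bot, the pack-bot, the paint-bot, the scan-bot, the sort-bot | the north bank: the haul-bot]
3. Courier goes to the north bank with the pack-bot and the sort-bot.  [the south bank: the grip-bot, the paint-bot, the scan-bot | the north bank: the haul-bot, the pack-bot, the sort-bot]
4. Courier goes back to the south bank with the haul-bot.  [the south bank: the grip-bot, the haul-bot, the paint-bot, the scan-bot | the north bank: the pack-bot, the sort-bot]
5. Courier goes to the north bank with the paint-bot and the scan-bot.  [the south bank: the grip-bot, the haul-bot | the north bank: the pack-bot, the paint-bot, the scan-bot, the sort-bot]
6. Courier goes back to the south bank alone.  [the south bank: the grip-bot, the haul-bot | the north bank: the pack-bot, the paint-bot, the scan-bot, the sort-bot]
7. Courier goes to the north bank with the grip-bot and the haul-bot.  [the south bank: — | the north bank: the grip-bot, the haul-bot, the pack-bot, the paint-bot, the scan-bot, the sort-bot]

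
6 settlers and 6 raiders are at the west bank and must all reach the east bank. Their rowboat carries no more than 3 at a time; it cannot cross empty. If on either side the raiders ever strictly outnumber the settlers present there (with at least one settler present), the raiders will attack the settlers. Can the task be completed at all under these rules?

Following every safe sequence of crossings from the start, the most of the 12 that can be at the east bank as the rowboat arrives there on crossings 1, 3, 5 is 3, 5, 6 respectively; the best ever achieved is 6 of 12.
From crossing 7 on, no configuration arises that was not already reachable earlier: only 17 distinct safe configurations (who is on which side, and where the rowboat is) can ever be reached, none of them has everyone across, and every continuation just revisits them. They are: 0 settlers + 0 raiders across (rowboat back at the start); 0 settlers + 1 raider across (rowboat there); 0 settlers + 1 raider across (rowboat back at the start); 0 settlers + 2 raiders across (rowboat there); 0 settlers + 2 raiders across (rowboat back at the start); 0 settlers + 3 raiders across (rowboat there); 0 settlers + 3 raiders across (rowboat back at the start); 0 settlers + 4 raiders across (rowboat there); 0 settlers + 4 raiders across (rowboat back at the start); 0 settlers + 5 raiders across (rowboat there); 0 settlers + 5 raiders across (rowboat back at the start); 0 settlers + 6 raiders across (rowboat there); 1 settler + 1 raider across (rowboat there); 1 settler + 1 raider across (rowboat back at the start); 2 settlers + 2 raiders across (rowboat there); 2 settlers + 2 raiders across (rowboat back at the start); 3 settlers + 3 raiders across (rowboat there). So no valid plan exists.

No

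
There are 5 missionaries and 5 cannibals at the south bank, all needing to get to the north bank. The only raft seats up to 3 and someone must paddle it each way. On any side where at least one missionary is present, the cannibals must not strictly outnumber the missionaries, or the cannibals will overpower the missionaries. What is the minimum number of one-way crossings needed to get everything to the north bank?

Counting alone: each trip to the north bank takes at most 3 across and each return brings at least 1 back, so after t trips out (and t−1 returns) at most 3t − (t−1) of the 10 are across; that first reaches 10 at t = 5, so at least 9 crossings are needed.
The safety rule pushes this higher. Following every safe sequence of crossings, the most of the 10 that can be at the north bank as the raft arrives there on crossing 9 is 9 — never all 10.
So no plan with fewer than 11 crossings exists, and this one achieves 11:
1. 2 cannibals → the north bank.  (the south bank: 5M 3C; the north bank: 0M 2C)
2. 1 cannibal ← the south bank.  (the south bank: 5M 4C; the north bank: 0M 1C)
3. 3 cannibals → the north bank.  (the south bank: 5M 1C; the north bank: 0M 4C)
4. 1 cannibal ← the south bank.  (the south bank: 5M 2C; the north bank: 0M 3C)
5. 3 missionaries → the north bank.  (the south bank: 2M 2C; the north bank: 3M 3C)
6. 1 missionary and 1 cannibal ← the south bank.  (the south bank: 3M 3C; the north bank: 2M 2C)
7. 3 missionaries → the north bank.  (the south bank: 0M 3C; the north bank: 5M 2C)
8. 1 cannibal ← the south bank.  (the south bank: 0M 4C; the north bank: 5M 1C)
9. 2 cannibals → the north bank.  (the south bank: 0M 2C; the north bank: 5M 3C)
10. 1 cannibal ← the south bank.  (the south bank: 0M 3C; the north bank: 5M 2C)
11. 3 cannibals → the north bank.  (the south bank: 0M 0C; the north bank: 5M 5C)

11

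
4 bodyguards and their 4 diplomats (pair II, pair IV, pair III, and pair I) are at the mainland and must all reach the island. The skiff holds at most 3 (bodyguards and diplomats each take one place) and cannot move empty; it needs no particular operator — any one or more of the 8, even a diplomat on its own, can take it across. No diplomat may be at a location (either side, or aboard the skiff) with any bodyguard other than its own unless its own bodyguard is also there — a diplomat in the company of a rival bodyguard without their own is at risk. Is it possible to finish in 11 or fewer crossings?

Yes — this plan uses 9 crossings (≤ 11):
1. bodyguard II and diplomat II cross → the island.
2. bodyguard II crosses ← the mainland.
3. bodyguard II, bodyguard IV, and diplomat IV cross → the island.
4. bodyguard II and diplomat II cross ← the mainland.
5. bodyguard I, bodyguard II, and bodyguard III cross → the island.
6. diplomat IV crosses ← the mainland.
7. diplomat II and diplomat IV cross → the island.
8. diplomat II crosses ← the mainland.
9. diplomat I, diplomat II, and diplomat III cross → the island.

Yes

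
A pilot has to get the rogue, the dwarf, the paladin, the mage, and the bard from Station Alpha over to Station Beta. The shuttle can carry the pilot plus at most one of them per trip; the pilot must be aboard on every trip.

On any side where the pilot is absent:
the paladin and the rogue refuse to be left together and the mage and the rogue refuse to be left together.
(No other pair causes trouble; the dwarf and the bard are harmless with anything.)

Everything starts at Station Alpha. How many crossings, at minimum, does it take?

11

Counting alone: the pilot can take at most 1 across per trip to Station Beta, so moving all 5 needs at least 5 loaded trips out, with a return between consecutive ones — at least 9 crossings.
The safety rule pushes this higher. Following every safe sequence of crossings, the most of the 5 that can be at Station Beta as the shuttle arrives there on crossing 9 is 4 — never all 5.
So no plan with fewer than 11 crossings exists, and this one achieves 11:
1. Pilot goes to Station Beta with the rogue.  [Station Alpha: the bard, the dwarf, the mage, the paladin | Station Beta: the rogue]
2. Pilot goes back to Station Alpha alone.  [Station Alpha: the bard, the dwarf, the mage, the paladin | Station Beta: the rogue]
3. Pilot goes to Station Beta with the dwarf.  [Station Alpha: the bard, the mage, the paladin | Station Beta: the dwarf, the rogue]
4. Pilot goes back to Station Alpha alone.  [Station Alpha: the bard, the mage, the paladin | Station Beta: the dwarf, the rogue]
5. Pilot goes to Station Beta with the paladin.  [Station Alpha: the bard, the mage | Station Beta: the dwarf, the paladin, the rogue]
6. Pilot goes back to Station Alpha with the rogue.  [Station Alpha: the bard, the mage, the rogue | Station Beta: the dwarf, the paladin]
7. Pilot goes to Station Beta with the mage.  [Station Alpha: the bard, the rogue | Station Beta: the dwarf, the mage, the paladin]
8. Pilot goes back to Station Alpha alone.  [Station Alpha: the bard, the rogue | Station Beta: the dwarf, the mage, the paladin]
9. Pilot goes to Station Beta with the bard.  [Station Alpha: the rogue | Station Beta: the bard, the dwarf, the mage, the paladin]
10. Pilot goes back to Station Alpha alone.  [Station Alpha: the rogue | Station Beta: the bard, the dwarf, the mage, the paladin]
11. Pilot goes to Station Beta with the rogue.  [Station Alpha: — | Station Beta: the bard, the dwarf, the mage, the paladin, the rogue]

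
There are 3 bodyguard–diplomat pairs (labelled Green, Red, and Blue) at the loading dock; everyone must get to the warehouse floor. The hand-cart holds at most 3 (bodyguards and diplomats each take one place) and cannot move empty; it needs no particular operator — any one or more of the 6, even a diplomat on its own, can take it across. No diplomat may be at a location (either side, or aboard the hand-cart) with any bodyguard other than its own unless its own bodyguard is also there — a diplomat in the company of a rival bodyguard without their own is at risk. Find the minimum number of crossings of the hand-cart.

5

Counting alone: each trip to the warehouse floor takes at most 3 across and each return brings at least 1 back, so after t trips out (and t−1 returns) at most 3t − (t−1) of the 6 are across; that first reaches 6 at t = 3, so at least 5 crossings are needed.
The plan below uses exactly 5 crossings, so it is optimal:
1. bodyguard Green and diplomat Green cross → the warehouse floor.
2. bodyguard Green crosses ← the loading dock.
3. bodyguard Blue, bodyguard Green, and bodyguard Red cross → the warehouse floor.
4. diplomat Green crosses ← the loading dock.
5. diplomat Blue, diplomat Green, and diplomat Red cross → the warehouse floor.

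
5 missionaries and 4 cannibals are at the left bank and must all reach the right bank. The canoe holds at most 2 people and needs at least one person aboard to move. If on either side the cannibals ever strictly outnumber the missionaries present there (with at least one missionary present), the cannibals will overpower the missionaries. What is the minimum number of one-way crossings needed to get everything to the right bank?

Counting alone: each trip to the right bank takes at most 2 across and each return brings at least 1 back, so after t trips out (and t−1 returns) at most 2t − (t−1) of the 9 are across; that first reaches 9 at t = 8, so at least 15 crossings are needed.
The plan below uses exactly 15 crossings, so it is optimal:
1. 2 cannibals → the right bank.  (the left bank: 5M 2C; the right bank: 0M 2C)
2. 1 cannibal ← the left bank.  (the left bank: 5M 3C; the right bank: 0M 1C)
3. 2 cannibals → the right bank.  (the left bank: 5M 1C; the right bank: 0M 3C)
4. 1 cannibal ← the left bank.  (the left bank: 5M 2C; the right bank: 0M 2C)
5. 2 missionaries → the right bank.  (the left bank: 3M 2C; the right bank: 2M 2C)
6. 1 cannibal ← the left bank.  (the left bank: 3M 3C; the right bank: 2M 1C)
7. 1 missionary and 1 cannibal → the right bank.  (the left bank: 2M 2C; the right bank: 3M 2C)
8. 1 missionary ← the left bank.  (the left bank: 3M 2C; the right bank: 2M 2C)
9. 1 missionary and 1 cannibal → the right bank.  (the left bank: 2M 1C; the right bank: 3M 3C)
10. 1 cannibal ← the left bank.  (the left bank: 2M 2C; the right bank: 3M 2C)
11. 1 missionary and 1 cannibal → the right bank.  (the left bank: 1M 1C; the right bank: 4M 3C)
12. 1 missionary ← the left bank.  (the left bank: 2M 1C; the right bank: 3M 3C)
13. 1 missionary and 1 cannibal → the right bank.  (the left bank: 1M 0C; the right bank: 4M 4C)
14. 1 cannibal ← the left bank.  (the left bank: 1M 1C; the right bank: 4M 3C)
15. 1 missionary and 1 cannibal → the right bank.  (the left bank: 0M 0C; the right bank: 5M 4C)

15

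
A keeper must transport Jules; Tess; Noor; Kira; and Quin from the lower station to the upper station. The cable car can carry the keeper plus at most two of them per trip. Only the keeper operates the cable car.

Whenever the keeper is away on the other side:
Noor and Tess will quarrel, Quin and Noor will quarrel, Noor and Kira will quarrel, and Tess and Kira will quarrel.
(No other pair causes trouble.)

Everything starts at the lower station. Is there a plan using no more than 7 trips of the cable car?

Yes — this plan uses 7 crossings (≤ 7):
1. Keeper goes to the upper station with Noor and Tess.  [the lower station: Jules, Kira, Quin | the upper station: Noor, Tess]
2. Keeper goes back to the lower station with Tess.  [the lower station: Jules, Kira, Quin, Tess | the upper station: Noor]
3. Keeper goes to the upper station with Jules and Tess.  [the lower station: Kira, Quin | the upper station: Jules, Noor, Tess]
4. Keeper goes back to the lower station with Tess.  [the lower station: Kira, Quin, Tess | the upper station: Jules, Noor]
5. Keeper goes to the upper station with Quin and Tess.  [the lower station: Kira | the upper station: Jules, Noor, Quin, Tess]
6. Keeper goes back to the lower station with Noor.  [the lower station: Kira, Noor | the upper station: Jules, Quin, Tess]
7. Keeper goes to the upper station with Kira and Noor.  [the lower station: — | the upper station: Jules, Kira, Noor, Quin, Tess]

Yes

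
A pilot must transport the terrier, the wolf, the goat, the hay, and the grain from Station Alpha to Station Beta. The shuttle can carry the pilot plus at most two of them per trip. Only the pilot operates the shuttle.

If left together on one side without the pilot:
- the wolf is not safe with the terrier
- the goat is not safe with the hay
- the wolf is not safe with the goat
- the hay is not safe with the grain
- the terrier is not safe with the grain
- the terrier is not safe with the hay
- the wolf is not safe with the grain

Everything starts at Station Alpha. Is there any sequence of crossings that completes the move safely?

Whatever the first load, the items left behind include a forbidden pair without the pilot. No opening move is safe, so no plan exists.

No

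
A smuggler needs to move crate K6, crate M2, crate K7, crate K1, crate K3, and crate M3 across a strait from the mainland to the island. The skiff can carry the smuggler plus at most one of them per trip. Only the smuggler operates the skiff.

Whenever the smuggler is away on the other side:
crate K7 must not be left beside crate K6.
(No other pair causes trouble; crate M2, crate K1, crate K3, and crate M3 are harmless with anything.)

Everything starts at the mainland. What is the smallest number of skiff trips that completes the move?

Counting alone: the smuggler can take at most 1 across per trip to the island, so moving all 6 needs at least 6 loaded trips out, with a return between consecutive ones — at least 11 crossings.
The plan below uses exactly 11 crossings, so it is optimal:
1. Smuggler goes to the island with crate K6.
2. Smuggler goes back to the mainland alone.
3. Smuggler goes to the island with crate M2.
4. Smuggler goes back to the mainland alone.
5. Smuggler goes to the island with crate K1.
6. Smuggler goes back to the mainland alone.
7. Smuggler goes to the island with crate K3.
8. Smuggler goes back to the mainland alone.
9. Smuggler goes to the island with crate M3.
10. Smuggler goes back to the mainland alone.
11. Smuggler goes to the island with crate K7.

11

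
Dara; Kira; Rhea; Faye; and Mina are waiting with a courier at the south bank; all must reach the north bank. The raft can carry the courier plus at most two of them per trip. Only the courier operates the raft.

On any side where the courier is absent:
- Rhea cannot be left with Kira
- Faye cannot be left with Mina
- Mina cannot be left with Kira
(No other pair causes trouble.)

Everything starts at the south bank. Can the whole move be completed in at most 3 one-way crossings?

No

Counting alone: the courier can take at most 2 across per trip to the north bank, so moving all 5 needs at least 3 loaded trips out, with a return between consecutive ones — at least 5 crossings.
Since 3 < 5, 3 crossings cannot be enough. (The shortest complete plan in fact takes 5:)
1. Courier goes to the north bank with Faye and Kira.
2. Courier goes back to the south bank alone.
3. Courier goes to the north bank with Dara.
4. Courier goes back to the south bank alone.
5. Courier goes to the north bank with Mina and Rhea.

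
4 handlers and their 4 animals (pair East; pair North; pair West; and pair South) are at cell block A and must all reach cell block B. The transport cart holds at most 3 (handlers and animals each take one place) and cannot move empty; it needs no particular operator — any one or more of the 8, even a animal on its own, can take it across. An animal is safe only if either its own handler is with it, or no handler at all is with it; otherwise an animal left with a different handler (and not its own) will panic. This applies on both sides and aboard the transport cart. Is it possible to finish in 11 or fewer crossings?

Yes

Yes — this plan uses 9 crossings (≤ 11):
1. animal East and handler East cross → cell block B.
2. handler East crosses ← cell block A.
3. animal North, handler East, and handler North cross → cell block B.
4. animal East and handler East cross ← cell block A.
5. handler East, handler South, and handler West cross → cell block B.
6. animal North crosses ← cell block A.
7. animal East and animal North cross → cell block B.
8. animal East crosses ← cell block A.
9. animal East, animal South, and animal West cross → cell block B.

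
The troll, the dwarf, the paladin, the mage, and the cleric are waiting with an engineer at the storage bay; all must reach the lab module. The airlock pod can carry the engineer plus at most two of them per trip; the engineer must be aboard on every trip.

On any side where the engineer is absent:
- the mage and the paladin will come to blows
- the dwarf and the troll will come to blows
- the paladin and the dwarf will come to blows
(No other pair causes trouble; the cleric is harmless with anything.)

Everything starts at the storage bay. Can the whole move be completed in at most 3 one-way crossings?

No

Counting alone: the engineer can take at most 2 across per trip to the lab module, so moving all 5 needs at least 3 loaded trips out, with a return between consecutive ones — at least 5 crossings.
Since 3 < 5, 3 crossings cannot be enough. (The shortest complete plan in fact takes 5:)
1. Engineer goes to the lab module with the paladin and the troll.  [the storage bay: the cleric, the dwarf, the mage | the lab module: the paladin, the troll]
2. Engineer goes back to the storage bay alone.  [the storage bay: the cleric, the dwarf, the mage | the lab module: the paladin, the troll]
3. Engineer goes to the lab module with the cleric.  [the storage bay: the dwarf, the mage | the lab module: the cleric, the paladin, the troll]
4. Engineer goes back to the storage bay alone.  [the storage bay: the dwarf, the mage | the lab module: the cleric, the paladin, the troll]
5. Engineer goes to the lab module with the dwarf and the mage.  [the storage bay: — | the lab module: the cleric, the dwarf, the mage, the paladin, the troll]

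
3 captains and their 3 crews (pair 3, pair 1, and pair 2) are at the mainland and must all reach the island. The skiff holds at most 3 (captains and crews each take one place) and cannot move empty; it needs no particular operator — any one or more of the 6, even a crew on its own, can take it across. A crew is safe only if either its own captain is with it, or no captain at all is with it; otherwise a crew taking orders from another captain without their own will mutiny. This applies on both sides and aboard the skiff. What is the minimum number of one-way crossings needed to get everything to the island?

5

Counting alone: each trip to the island takes at most 3 across and each return brings at least 1 back, so after t trips out (and t−1 returns) at most 3t − (t−1) of the 6 are across; that first reaches 6 at t = 3, so at least 5 crossings are needed.
The plan below uses exactly 5 crossings, so it is optimal:
1. captain 3 and crew 3 cross → the island.
2. captain 3 crosses ← the mainland.
3. captain 1, captain 2, and captain 3 cross → the island.
4. crew 3 crosses ← the mainland.
5. crew 1, crew 2, and crew 3 cross → the island.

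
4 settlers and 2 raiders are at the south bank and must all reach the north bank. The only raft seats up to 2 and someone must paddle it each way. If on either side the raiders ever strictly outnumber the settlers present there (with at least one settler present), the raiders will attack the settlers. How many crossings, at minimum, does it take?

9

Counting alone: each trip to the north bank takes at most 2 across and each return brings at least 1 back, so after t trips out (and t−1 returns) at most 2t − (t−1) of the 6 are across; that first reaches 6 at t = 5, so at least 9 crossings are needed.
The plan below uses exactly 9 crossings, so it is optimal:
1. 2 raiders → the north bank.  (the south bank: 4S 0R; the north bank: 0S 2R)
2. 1 raider ← the south bank.  (the south bank: 4S 1R; the north bank: 0S 1R)
3. 2 settlers → the north bank.  (the south bank: 2S 1R; the north bank: 2S 1R)
4. 1 raider ← the south bank.  (the south bank: 2S 2R; the north bank: 2S 0R)
5. 2 raiders → the north bank.  (the south bank: 2S 0R; the north bank: 2S 2R)
6. 1 raider ← the south bank.  (the south bank: 2S 1R; the north bank: 2S 1R)
7. 1 settler and 1 raider → the north bank.  (the south bank: 1S 0R; the north bank: 3S 2R)
8. 1 raider ← the south bank.  (the south bank: 1S 1R; the north bank: 3S 1R)
9. 1 settler and 1 raider → the north bank.  (the south bank: 0S 0R; the north bank: 4S 2R)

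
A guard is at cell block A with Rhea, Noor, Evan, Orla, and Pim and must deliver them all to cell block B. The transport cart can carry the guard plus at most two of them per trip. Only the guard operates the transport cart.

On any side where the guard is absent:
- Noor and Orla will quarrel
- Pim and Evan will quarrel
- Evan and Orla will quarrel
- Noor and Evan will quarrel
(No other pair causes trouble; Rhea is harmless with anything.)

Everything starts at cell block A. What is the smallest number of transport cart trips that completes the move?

Counting alone: the guard can take at most 2 across per trip to cell block B, so moving all 5 needs at least 3 loaded trips out, with a return between consecutive ones — at least 5 crossings.
The safety rule pushes this higher. Following every safe sequence of crossings, the most of the 5 that can be at cell block B as the transport cart arrives there on crossing 5 is 4 — never all 5.
So no plan with fewer than 7 crossings exists, and this one achieves 7:
1. Guard goes to cell block B with Evan and Noor.  [cell block A: Orla, Pim, Rhea | cell block B: Evan, Noor]
2. Guard goes back to cell block A with Noor.  [cell block A: Noor, Orla, Pim, Rhea | cell block B: Evan]
3. Guard goes to cell block B with Noor and Rhea.  [cell block A: Orla, Pim | cell block B: Evan, Noor, Rhea]
4. Guard goes back to cell block A with Noor.  [cell block A: Noor, Orla, Pim | cell block B: Evan, Rhea]
5. Guard goes to cell block B with Noor and Pim.  [cell block A: Orla | cell block B: Evan, Noor, Pim, Rhea]
6. Guard goes back to cell block A with Evan.  [cell block A: Evan, Orla | cell block B: Noor, Pim, Rhea]
7. Guard goes to cell block B with Evan and Orla.  [cell block A: — | cell block B: Evan, Noor, Orla, Pim, Rhea]

7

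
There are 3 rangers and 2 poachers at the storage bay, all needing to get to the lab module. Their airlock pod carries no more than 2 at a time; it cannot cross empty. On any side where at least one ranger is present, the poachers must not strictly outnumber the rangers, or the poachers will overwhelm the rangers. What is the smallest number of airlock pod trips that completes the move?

7

Counting alone: each trip to the lab module takes at most 2 across and each return brings at least 1 back, so after t trips out (and t−1 returns) at most 2t − (t−1) of the 5 are across; that first reaches 5 at t = 4, so at least 7 crossings are needed.
The plan below uses exactly 7 crossings, so it is optimal:
1. 2 poachers → the lab module.  (the storage bay: 3R 0P; the lab module: 0R 2P)
2. 1 poacher ← the storage bay.  (the storage bay: 3R 1P; the lab module: 0R 1P)
3. 2 rangers → the lab module.  (the storage bay: 1R 1P; the lab module: 2R 1P)
4. 1 ranger ← the storage bay.  (the storage bay: 2R 1P; the lab module: 1R 1P)
5. 1 ranger and 1 poacher → the lab module.  (the storage bay: 1R 0P; the lab module: 2R 2P)
6. 1 poacher ← the storage bay.  (the storage bay: 1R 1P; the lab module: 2R 1P)
7. 1 ranger and 1 poacher → the lab module.  (the storage bay: 0R 0P; the lab module: 3R 2P)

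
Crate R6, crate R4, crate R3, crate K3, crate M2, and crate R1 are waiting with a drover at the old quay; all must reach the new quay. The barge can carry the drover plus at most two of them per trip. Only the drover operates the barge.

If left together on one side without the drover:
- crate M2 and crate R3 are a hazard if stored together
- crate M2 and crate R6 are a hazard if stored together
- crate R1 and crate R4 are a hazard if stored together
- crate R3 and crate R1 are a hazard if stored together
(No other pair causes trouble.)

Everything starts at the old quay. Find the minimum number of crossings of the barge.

7

Counting alone: the drover can take at most 2 across per trip to the new quay, so moving all 6 needs at least 3 loaded trips out, with a return between consecutive ones — at least 5 crossings.
The safety rule pushes this higher. Following every safe sequence of crossings, the most of the 6 that can be at the new quay as the barge arrives there on crossing 5 is 5 — never all 6.
So no plan with fewer than 7 crossings exists, and this one achieves 7:
1. Drover goes to the new quay with crate M2 and crate R1.  [the old quay: crate K3, crate R3, crate R4, crate R6 | the new quay: crate M2, crate R1]
2. Drover goes back to the old quay alone.  [the old quay: crate K3, crate R3, crate R4, crate R6 | the new quay: crate M2, crate R1]
3. Drover goes to the new quay with crate R4 and crate R6.  [the old quay: crate K3, crate R3 | the new quay: crate M2, crate R1, crate R4, crate R6]
4. Drover goes back to the old quay with crate M2 and crate R1.  [the old quay: crate K3, crate M2, crate R1, crate R3 | the new quay: crate R4, crate R6]
5. Drover goes to the new quay with crate K3 and crate R3.  [the old quay: crate M2, crate R1 | the new quay: crate K3, crate R3, crate R4, crate R6]
6. Drover goes back to the old quay alone.  [the old quay: crate M2, crate R1 | the new quay: crate K3, crate R3, crate R4, crate R6]
7. Drover goes to the new quay with crate M2 and crate R1.  [the old quay: — | the new quay: crate K3, crate M2, crate R1, crate R3, crate R4, crate R6]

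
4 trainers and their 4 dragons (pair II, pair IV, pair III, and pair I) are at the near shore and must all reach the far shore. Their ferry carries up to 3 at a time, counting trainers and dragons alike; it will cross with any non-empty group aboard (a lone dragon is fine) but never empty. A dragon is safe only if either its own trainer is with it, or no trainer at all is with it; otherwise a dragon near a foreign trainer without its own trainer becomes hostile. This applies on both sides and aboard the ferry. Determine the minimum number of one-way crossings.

9

Counting alone: each trip to the far shore takes at most 3 across and each return brings at least 1 back, so after t trips out (and t−1 returns) at most 3t − (t−1) of the 8 are across; that first reaches 8 at t = 4, so at least 7 crossings are needed.
The safety rule pushes this higher. Following every safe sequence of crossings, the most of the 8 that can be at the far shore as the ferry arrives there on crossing 7 is 7 — never all 8.
So no plan with fewer than 9 crossings exists, and this one achieves 9:
1. dragon II and trainer II cross → the far shore.
2. trainer II crosses ← the near shore.
3. dragon IV, trainer II, and trainer IV cross → the far shore.
4. dragon II and trainer II cross ← the near shore.
5. trainer I, trainer II, and trainer III cross → the far shore.
6. dragon IV crosses ← the near shore.
7. dragon II and dragon IV cross → the far shore.
8. dragon II crosses ← the near shore.
9. dragon I, dragon II, and dragon III cross → the far shore.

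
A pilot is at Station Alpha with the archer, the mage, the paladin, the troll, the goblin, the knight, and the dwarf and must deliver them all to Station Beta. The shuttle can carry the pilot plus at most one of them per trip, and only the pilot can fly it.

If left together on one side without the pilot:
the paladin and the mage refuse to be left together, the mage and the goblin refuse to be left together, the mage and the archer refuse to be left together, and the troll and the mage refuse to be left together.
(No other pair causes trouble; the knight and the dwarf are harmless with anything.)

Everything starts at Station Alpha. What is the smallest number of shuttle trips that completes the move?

Following every safe sequence of crossings from the start, the most of the 7 that can be at Station Beta as the shuttle arrives there on crossings 1, 3, 5, 7 is 1, 2, 3, 4 respectively; the best ever achieved is 4 of 7.
From crossing 9 on, no configuration arises that was not already reachable earlier: only 44 distinct safe configurations (who is on which side, and where the shuttle is) can ever be reached, none of them has everyone across, and every continuation just revisits them. So no valid plan exists.

impossible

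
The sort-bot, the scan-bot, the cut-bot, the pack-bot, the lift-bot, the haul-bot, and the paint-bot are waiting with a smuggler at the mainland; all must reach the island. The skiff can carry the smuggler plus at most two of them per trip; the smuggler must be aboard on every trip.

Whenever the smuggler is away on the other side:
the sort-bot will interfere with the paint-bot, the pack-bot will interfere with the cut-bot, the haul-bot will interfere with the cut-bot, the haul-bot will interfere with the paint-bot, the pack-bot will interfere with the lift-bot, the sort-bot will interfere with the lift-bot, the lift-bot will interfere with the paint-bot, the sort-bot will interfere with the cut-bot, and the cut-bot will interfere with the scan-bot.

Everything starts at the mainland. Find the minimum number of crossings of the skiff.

Whatever the first load, the items left behind include a forbidden pair without the smuggler. No opening move is safe, so no plan exists.

impossible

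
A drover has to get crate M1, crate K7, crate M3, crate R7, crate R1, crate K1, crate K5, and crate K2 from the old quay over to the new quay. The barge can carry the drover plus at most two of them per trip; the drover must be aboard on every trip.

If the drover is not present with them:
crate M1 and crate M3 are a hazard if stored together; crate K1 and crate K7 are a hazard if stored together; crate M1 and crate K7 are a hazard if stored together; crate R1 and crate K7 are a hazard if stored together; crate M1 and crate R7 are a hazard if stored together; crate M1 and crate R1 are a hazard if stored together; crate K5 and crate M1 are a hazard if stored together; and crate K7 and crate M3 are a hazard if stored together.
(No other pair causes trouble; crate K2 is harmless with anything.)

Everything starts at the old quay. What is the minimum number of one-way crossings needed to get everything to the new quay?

Counting alone: the drover can take at most 2 across per trip to the new quay, so moving all 8 needs at least 4 loaded trips out, with a return between consecutive ones — at least 7 crossings.
The safety rule pushes this higher. Following every safe sequence of crossings, the most of the 8 that can be at the new quay as the barge arrives there on crossings 7, 9, 11 is 5, 6, 7 respectively — never all 8.
So no plan with fewer than 13 crossings exists, and this one achieves 13:
1. Drover goes to the new quay with crate K7 and crate M1.  [the old quay: crate K1, crate K2, crate K5, crate M3, crate R1, crate R7 | the new quay: crate K7, crate M1]
2. Drover goes back to the old quay with crate M1.  [the old quay: crate K1, crate K2, crate K5, crate M1, crate M3, crate R1, crate R7 | the new quay: crate K7]
3. Drover goes to the new quay with crate M1 and crate R7.  [the old quay: crate K1, crate K2, crate K5, crate M3, crate R1 | the new quay: crate K7, crate M1, crate R7]
4. Drover goes back to the old quay with crate M1.  [the old quay: crate K1, crate K2, crate K5, crate M1, crate M3, crate R1 | the new quay: crate K7, crate R7]
5. Drover goes to the new quay with crate K5 and crate M1.  [the old quay: crate K1, crate K2, crate M3, crate R1 | the new quay: crate K5, crate K7, crate M1, crate R7]
6. Drover goes back to the old quay with crate M1.  [the old quay: crate K1, crate K2, crate M1, crate M3, crate R1 | the new quay: crate K5, crate K7, crate R7]
7. Drover goes to the new quay with crate K2 and crate M1.  [the old quay: crate K1, crate M3, crate R1 | the new quay: crate K2, crate K5, crate K7, crate M1, crate R7]
8. Drover goes back to the old quay with crate M1.  [the old quay: crate K1, crate M1, crate M3, crate R1 | the new quay: crate K2, crate K5, crate K7, crate R7]
9. Drover goes to the new quay with crate M3 and crate R1.  [the old quay: crate K1, crate M1 | the new quay: crate K2, crate K5, crate K7, crate M3, crate R1, crate R7]
10. Drover goes back to the old quay with crate K7.  [the old quay: crate K1, crate K7, crate M1 | the new quay: crate K2, crate K5, crate M3, crate R1, crate R7]
11. Drover goes to the new quay with crate K1 and crate M1.  [the old quay: crate K7 | the new quay: crate K1, crate K2, crate K5, crate M1, crate M3, crate R1, crate R7]
12. Drover goes back to the old quay with crate M1.  [the old quay: crate K7, crate M1 | the new quay: crate K1, crate K2, crate K5, crate M3, crate R1, crate R7]
13. Drover goes to the new quay with crate K7 and crate M1.  [the old quay: — | the new quay: crate K1, crate K2, crate K5, crate K7, crate M1, crate M3, crate R1, crate R7]

13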